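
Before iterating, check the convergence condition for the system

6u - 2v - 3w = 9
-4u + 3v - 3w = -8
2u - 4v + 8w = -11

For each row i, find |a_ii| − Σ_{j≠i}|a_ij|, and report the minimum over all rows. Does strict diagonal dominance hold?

-4

row 1: |6| − (2+3) = 1
row 2: |3| − (4+3) = -4
row 3: |8| − (2+4) = 2
minimum over rows = -4 → not strictly diagonally dominant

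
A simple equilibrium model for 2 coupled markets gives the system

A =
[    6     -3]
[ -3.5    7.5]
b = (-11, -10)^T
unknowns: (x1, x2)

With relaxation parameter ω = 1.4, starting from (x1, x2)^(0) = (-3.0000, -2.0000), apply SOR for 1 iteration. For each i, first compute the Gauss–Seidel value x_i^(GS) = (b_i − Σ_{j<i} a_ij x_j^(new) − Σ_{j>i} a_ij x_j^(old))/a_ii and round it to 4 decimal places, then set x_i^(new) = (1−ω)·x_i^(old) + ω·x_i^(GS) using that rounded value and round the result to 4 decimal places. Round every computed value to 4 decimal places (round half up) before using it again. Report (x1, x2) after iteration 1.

(-2.7666, -2.8742)

Iteration 1:
  x1: GS value = (-11 - (-3)·-2.0000) / (6) = -2.8333;  x1 ← (1−ω)·-3.0000 + ω·-2.8333 = -2.7666
  x2: GS value = (-10 - (-3.5)·-2.7666) / (7.5) = -2.6244;  x2 ← (1−ω)·-2.0000 + ω·-2.6244 = -2.8742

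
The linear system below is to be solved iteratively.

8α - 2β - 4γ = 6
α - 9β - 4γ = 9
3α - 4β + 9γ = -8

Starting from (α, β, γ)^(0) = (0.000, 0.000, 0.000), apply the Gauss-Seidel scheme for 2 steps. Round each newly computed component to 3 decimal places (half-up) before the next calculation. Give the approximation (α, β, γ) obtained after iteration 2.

Iteration 1:
  α = (6 - (-2)·0.000 - (-4)·0.000) / (8) = 0.750
  β = (9 - (1)·0.750 - (-4)·0.000) / (-9) = -0.917
  γ = (-8 - (3)·0.750 - (-4)·-0.917) / (9) = -1.546
Iteration 2:
  α = (6 - (-2)·-0.917 - (-4)·-1.546) / (8) = -0.252
  β = (9 - (1)·-0.252 - (-4)·-1.546) / (-9) = -0.341
  γ = (-8 - (3)·-0.252 - (-4)·-0.341) / (9) = -0.956

(-0.252, -0.341, -0.956)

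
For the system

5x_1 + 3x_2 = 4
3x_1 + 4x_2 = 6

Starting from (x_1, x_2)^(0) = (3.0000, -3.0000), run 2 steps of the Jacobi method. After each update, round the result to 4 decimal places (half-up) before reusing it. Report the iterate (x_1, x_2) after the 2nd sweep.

Iteration 1:
  x_1 = (4 - (3)·-3.0000) / (5) = 2.6000
  x_2 = (6 - (3)·3.0000) / (4) = -0.7500
Iteration 2:
  x_1 = (4 - (3)·-0.7500) / (5) = 1.2500
  x_2 = (6 - (3)·2.6000) / (4) = -0.4500

(1.2500, -0.4500)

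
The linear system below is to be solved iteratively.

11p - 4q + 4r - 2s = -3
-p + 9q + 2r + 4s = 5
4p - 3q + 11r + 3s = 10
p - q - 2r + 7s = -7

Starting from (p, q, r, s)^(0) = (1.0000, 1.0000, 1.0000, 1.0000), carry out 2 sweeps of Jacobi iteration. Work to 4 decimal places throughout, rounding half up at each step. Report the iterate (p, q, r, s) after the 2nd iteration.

(-0.6010, 0.7417, 1.1370, -0.8312)

Iteration 1:
  p = (-3 - (-4)·1.0000 - (4)·1.0000 - (-2)·1.0000) / (11) = -0.0909
  q = (5 - (-1)·1.0000 - (2)·1.0000 - (4)·1.0000) / (9) = 0.0000
  r = (10 - (4)·1.0000 - (-3)·1.0000 - (3)·1.0000) / (11) = 0.5455
  s = (-7 - (1)·1.0000 - (-1)·1.0000 - (-2)·1.0000) / (7) = -0.7143
Iteration 2:
  p = (-3 - (-4)·0.0000 - (4)·0.5455 - (-2)·-0.7143) / (11) = -0.6010
  q = (5 - (-1)·-0.0909 - (2)·0.5455 - (4)·-0.7143) / (9) = 0.7417
  r = (10 - (4)·-0.0909 - (-3)·0.0000 - (3)·-0.7143) / (11) = 1.1370
  s = (-7 - (1)·-0.0909 - (-1)·0.0000 - (-2)·0.5455) / (7) = -0.8312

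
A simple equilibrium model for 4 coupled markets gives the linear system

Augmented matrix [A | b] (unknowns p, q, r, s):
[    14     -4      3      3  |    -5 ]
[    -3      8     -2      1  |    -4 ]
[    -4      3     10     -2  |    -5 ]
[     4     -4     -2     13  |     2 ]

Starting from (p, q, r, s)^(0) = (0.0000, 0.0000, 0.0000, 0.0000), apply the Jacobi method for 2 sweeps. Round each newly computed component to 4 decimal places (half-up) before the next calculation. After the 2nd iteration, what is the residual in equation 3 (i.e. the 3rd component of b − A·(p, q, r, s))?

0.3181

Iteration 1:
  p = (-5 - (-4)·0.0000 - (3)·0.0000 - (3)·0.0000) / (14) = -0.3571
  q = (-4 - (-3)·0.0000 - (-2)·0.0000 - (1)·0.0000) / (8) = -0.5000
  r = (-5 - (-4)·0.0000 - (3)·0.0000 - (-2)·0.0000) / (10) = -0.5000
  s = (2 - (4)·0.0000 - (-4)·0.0000 - (-2)·0.0000) / (13) = 0.1538
Iteration 2:
  p = (-5 - (-4)·-0.5000 - (3)·-0.5000 - (3)·0.1538) / (14) = -0.4258
  q = (-4 - (-3)·-0.3571 - (-2)·-0.5000 - (1)·0.1538) / (8) = -0.7781
  r = (-5 - (-4)·-0.3571 - (3)·-0.5000 - (-2)·0.1538) / (10) = -0.4621
  s = (2 - (4)·-0.3571 - (-4)·-0.5000 - (-2)·-0.5000) / (13) = 0.0330
Residual b − A·x = (-0.8639, -0.0098, 0.3181, -0.7624)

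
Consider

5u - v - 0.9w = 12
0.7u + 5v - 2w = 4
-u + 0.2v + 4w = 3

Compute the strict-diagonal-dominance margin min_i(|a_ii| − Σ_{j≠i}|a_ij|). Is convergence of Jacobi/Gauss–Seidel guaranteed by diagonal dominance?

2.3

row 1: |5| − (1+0.9) = 3.1
row 2: |5| − (0.7+2) = 2.3
row 3: |4| − (1+0.2) = 2.8
minimum over rows = 2.3 → strictly diagonally dominant (convergence guaranteed)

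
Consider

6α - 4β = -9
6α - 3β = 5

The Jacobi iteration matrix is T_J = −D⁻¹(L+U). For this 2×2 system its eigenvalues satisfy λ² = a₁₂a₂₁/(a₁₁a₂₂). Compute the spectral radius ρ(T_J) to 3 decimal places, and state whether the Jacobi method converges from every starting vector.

1.155

a₁₂a₂₁/(a₁₁a₂₂) = (-4)·(6) / ((6)·(-3)) = 1.333333
ρ = √|1.333333| = √1.333333 = 1.155
ρ > 1, so Jacobi diverges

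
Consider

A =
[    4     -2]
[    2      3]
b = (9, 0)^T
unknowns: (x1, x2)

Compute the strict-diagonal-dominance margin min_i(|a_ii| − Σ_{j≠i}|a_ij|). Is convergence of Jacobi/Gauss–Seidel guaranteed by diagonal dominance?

1

row 1: |4| − (2) = 2
row 2: |3| − (2) = 1
minimum over rows = 1 → strictly diagonally dominant (convergence guaranteed)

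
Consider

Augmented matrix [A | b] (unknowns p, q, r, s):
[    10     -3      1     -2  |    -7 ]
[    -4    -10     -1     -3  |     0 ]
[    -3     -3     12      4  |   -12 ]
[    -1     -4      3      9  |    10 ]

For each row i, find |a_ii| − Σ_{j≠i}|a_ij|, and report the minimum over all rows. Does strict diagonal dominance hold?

row 1: |10| − (3+1+2) = 4
row 2: |-10| − (4+1+3) = 2
row 3: |12| − (3+3+4) = 2
row 4: |9| − (1+4+3) = 1
minimum over rows = 1 → strictly diagonally dominant (convergence guaranteed)

1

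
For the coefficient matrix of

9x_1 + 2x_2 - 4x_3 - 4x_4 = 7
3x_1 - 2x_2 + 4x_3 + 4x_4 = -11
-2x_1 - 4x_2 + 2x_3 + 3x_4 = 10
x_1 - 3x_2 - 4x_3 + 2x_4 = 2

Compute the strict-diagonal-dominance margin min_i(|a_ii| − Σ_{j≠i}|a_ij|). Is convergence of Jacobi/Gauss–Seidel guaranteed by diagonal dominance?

row 1: |9| − (2+4+4) = -1
row 2: |-2| − (3+4+4) = -9
row 3: |2| − (2+4+3) = -7
row 4: |2| − (1+3+4) = -6
minimum over rows = -9 → not strictly diagonally dominant

-9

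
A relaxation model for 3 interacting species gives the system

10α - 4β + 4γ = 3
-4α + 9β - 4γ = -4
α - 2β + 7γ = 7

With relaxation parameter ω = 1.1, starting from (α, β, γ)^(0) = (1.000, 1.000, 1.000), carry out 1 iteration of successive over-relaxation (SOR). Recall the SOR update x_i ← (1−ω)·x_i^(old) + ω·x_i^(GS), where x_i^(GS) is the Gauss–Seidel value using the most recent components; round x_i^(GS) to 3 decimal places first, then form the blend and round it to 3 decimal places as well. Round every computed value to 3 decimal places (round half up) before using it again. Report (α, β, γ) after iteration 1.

(0.230, 0.012, 0.968)

Iteration 1:
  α: GS value = (3 - (-4)·1.000 - (4)·1.000) / (10) = 0.300;  α ← (1−ω)·1.000 + ω·0.300 = 0.230
  β: GS value = (-4 - (-4)·0.230 - (-4)·1.000) / (9) = 0.102;  β ← (1−ω)·1.000 + ω·0.102 = 0.012
  γ: GS value = (7 - (1)·0.230 - (-2)·0.012) / (7) = 0.971;  γ ← (1−ω)·1.000 + ω·0.971 = 0.968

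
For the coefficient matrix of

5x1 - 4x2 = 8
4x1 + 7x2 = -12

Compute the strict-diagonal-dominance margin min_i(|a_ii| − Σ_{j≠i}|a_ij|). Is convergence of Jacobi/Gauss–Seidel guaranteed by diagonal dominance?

1

row 1: |5| − (4) = 1
row 2: |7| − (4) = 3
minimum over rows = 1 → strictly diagonally dominant (convergence guaranteed)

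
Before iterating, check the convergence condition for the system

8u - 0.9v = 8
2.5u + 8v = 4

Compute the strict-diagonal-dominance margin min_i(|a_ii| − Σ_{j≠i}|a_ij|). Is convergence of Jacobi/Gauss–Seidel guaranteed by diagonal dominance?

row 1: |8| − (0.9) = 7.1
row 2: |8| − (2.5) = 5.5
minimum over rows = 5.5 → strictly diagonally dominant (convergence guaranteed)

5.5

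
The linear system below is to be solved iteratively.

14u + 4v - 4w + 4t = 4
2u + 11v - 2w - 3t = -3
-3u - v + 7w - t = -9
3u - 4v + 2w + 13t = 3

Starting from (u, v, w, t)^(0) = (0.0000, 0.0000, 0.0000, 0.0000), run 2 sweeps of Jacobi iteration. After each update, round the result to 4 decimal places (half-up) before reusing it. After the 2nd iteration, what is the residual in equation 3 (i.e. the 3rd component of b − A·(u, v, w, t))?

Iteration 1:
  u = (4 - (4)·0.0000 - (-4)·0.0000 - (4)·0.0000) / (14) = 0.2857
  v = (-3 - (2)·0.0000 - (-2)·0.0000 - (-3)·0.0000) / (11) = -0.2727
  w = (-9 - (-3)·0.0000 - (-1)·0.0000 - (-1)·0.0000) / (7) = -1.2857
  t = (3 - (3)·0.0000 - (-4)·0.0000 - (2)·0.0000) / (13) = 0.2308
Iteration 2:
  u = (4 - (4)·-0.2727 - (-4)·-1.2857 - (4)·0.2308) / (14) = -0.0697
  v = (-3 - (2)·0.2857 - (-2)·-1.2857 - (-3)·0.2308) / (11) = -0.4955
  w = (-9 - (-3)·0.2857 - (-1)·-0.2727 - (-1)·0.2308) / (7) = -1.1693
  t = (3 - (3)·0.2857 - (-4)·-0.2727 - (2)·-1.2857) / (13) = 0.2787
Residual b − A·x = (1.1658, 1.0874, -1.2408, -0.0574)

-1.2408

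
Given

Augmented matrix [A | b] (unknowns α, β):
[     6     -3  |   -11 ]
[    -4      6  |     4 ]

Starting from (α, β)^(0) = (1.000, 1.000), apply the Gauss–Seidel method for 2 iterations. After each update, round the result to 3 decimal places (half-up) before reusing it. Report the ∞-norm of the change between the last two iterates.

0.611

Iteration 1:
  α = (-11 - (-3)·1.000) / (6) = -1.333
  β = (4 - (-4)·-1.333) / (6) = -0.222
Iteration 2:
  α = (-11 - (-3)·-0.222) / (6) = -1.944
  β = (4 - (-4)·-1.944) / (6) = -0.629
Change: (-0.611, -0.407) → max |·| = 0.611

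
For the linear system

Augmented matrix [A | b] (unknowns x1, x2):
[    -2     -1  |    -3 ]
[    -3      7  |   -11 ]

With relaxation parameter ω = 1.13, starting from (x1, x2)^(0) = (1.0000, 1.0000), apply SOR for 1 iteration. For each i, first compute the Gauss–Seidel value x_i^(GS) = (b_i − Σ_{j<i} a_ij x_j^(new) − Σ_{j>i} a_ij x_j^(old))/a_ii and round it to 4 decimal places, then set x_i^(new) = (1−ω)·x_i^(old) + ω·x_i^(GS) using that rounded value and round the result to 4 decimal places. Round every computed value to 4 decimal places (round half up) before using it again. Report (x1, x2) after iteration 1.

Iteration 1:
  x1: GS value = (-3 - (-1)·1.0000) / (-2) = 1.0000;  x1 ← (1−ω)·1.0000 + ω·1.0000 = 1.0000
  x2: GS value = (-11 - (-3)·1.0000) / (7) = -1.1429;  x2 ← (1−ω)·1.0000 + ω·-1.1429 = -1.4215

(1.0000, -1.4215)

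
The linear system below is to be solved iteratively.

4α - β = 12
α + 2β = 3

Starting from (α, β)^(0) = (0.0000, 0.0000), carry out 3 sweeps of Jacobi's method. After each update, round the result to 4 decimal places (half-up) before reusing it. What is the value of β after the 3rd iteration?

Iteration 1:
  α = (12 - (-1)·0.0000) / (4) = 3.0000
  β = (3 - (1)·0.0000) / (2) = 1.5000
Iteration 2:
  α = (12 - (-1)·1.5000) / (4) = 3.3750
  β = (3 - (1)·3.0000) / (2) = 0.0000
Iteration 3:
  α = (12 - (-1)·0.0000) / (4) = 3.0000
  β = (3 - (1)·3.3750) / (2) = -0.1875

-0.1875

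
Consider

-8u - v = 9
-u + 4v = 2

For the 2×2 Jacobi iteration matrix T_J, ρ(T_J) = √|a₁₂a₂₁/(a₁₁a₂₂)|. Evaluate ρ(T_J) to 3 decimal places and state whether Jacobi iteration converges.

a₁₂a₂₁/(a₁₁a₂₂) = (-1)·(-1) / ((-8)·(4)) = -0.031250
ρ = √|-0.031250| = √0.031250 = 0.177
ρ < 1, so Jacobi converges

0.177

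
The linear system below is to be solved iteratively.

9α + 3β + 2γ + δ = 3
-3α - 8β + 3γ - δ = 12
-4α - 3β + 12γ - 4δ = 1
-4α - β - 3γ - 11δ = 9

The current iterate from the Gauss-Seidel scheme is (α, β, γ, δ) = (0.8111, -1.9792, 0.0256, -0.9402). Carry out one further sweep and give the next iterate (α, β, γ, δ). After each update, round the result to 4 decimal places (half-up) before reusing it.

One sweep:
  α = (3 - (3)·-1.9792 - (2)·0.0256 - (1)·-0.9402) / (9) = 1.0918
  β = (12 - (-3)·1.0918 - (3)·0.0256 - (-1)·-0.9402) / (-8) = -1.7823
  γ = (1 - (-4)·1.0918 - (-3)·-1.7823 - (-4)·-0.9402) / (12) = -0.3117
  δ = (9 - (-4)·1.0918 - (-1)·-1.7823 - (-3)·-0.3117) / (-11) = -0.9682

(1.0918, -1.7823, -0.3117, -0.9682)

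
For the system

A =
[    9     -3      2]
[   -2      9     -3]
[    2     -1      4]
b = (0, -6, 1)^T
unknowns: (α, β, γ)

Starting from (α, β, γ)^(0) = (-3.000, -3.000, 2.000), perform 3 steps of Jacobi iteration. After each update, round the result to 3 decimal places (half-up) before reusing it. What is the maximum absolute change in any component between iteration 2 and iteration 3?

0.496

Iteration 1:
  α = (0 - (-3)·-3.000 - (2)·2.000) / (9) = -1.444
  β = (-6 - (-2)·-3.000 - (-3)·2.000) / (9) = -0.667
  γ = (1 - (2)·-3.000 - (-1)·-3.000) / (4) = 1.000
Iteration 2:
  α = (0 - (-3)·-0.667 - (2)·1.000) / (9) = -0.445
  β = (-6 - (-2)·-1.444 - (-3)·1.000) / (9) = -0.654
  γ = (1 - (2)·-1.444 - (-1)·-0.667) / (4) = 0.805
Iteration 3:
  α = (0 - (-3)·-0.654 - (2)·0.805) / (9) = -0.397
  β = (-6 - (-2)·-0.445 - (-3)·0.805) / (9) = -0.497
  γ = (1 - (2)·-0.445 - (-1)·-0.654) / (4) = 0.309
Change: (0.048, 0.157, -0.496) → max |·| = 0.496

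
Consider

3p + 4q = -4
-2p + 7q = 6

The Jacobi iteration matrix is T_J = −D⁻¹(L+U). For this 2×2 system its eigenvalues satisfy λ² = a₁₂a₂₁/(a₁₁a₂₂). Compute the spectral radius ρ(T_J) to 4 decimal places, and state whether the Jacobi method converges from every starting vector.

a₁₂a₂₁/(a₁₁a₂₂) = (4)·(-2) / ((3)·(7)) = -0.380952
ρ = √|-0.380952| = √0.380952 = 0.6172
ρ < 1, so Jacobi converges

0.6172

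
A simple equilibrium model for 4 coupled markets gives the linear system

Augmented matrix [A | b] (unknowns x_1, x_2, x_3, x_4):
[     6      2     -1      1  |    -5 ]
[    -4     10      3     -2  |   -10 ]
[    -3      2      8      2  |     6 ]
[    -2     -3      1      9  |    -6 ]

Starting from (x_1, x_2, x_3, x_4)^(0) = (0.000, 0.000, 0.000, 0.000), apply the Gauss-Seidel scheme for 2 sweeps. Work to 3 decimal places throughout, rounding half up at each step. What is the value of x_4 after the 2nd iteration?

-1.343

Iteration 1:
  x_1 = (-5 - (2)·0.000 - (-1)·0.000 - (1)·0.000) / (6) = -0.833
  x_2 = (-10 - (-4)·-0.833 - (3)·0.000 - (-2)·0.000) / (10) = -1.333
  x_3 = (6 - (-3)·-0.833 - (2)·-1.333 - (2)·0.000) / (8) = 0.771
  x_4 = (-6 - (-2)·-0.833 - (-3)·-1.333 - (1)·0.771) / (9) = -1.382
Iteration 2:
  x_1 = (-5 - (2)·-1.333 - (-1)·0.771 - (1)·-1.382) / (6) = -0.030
  x_2 = (-10 - (-4)·-0.030 - (3)·0.771 - (-2)·-1.382) / (10) = -1.520
  x_3 = (6 - (-3)·-0.030 - (2)·-1.520 - (2)·-1.382) / (8) = 1.464
  x_4 = (-6 - (-2)·-0.030 - (-3)·-1.520 - (1)·1.464) / (9) = -1.343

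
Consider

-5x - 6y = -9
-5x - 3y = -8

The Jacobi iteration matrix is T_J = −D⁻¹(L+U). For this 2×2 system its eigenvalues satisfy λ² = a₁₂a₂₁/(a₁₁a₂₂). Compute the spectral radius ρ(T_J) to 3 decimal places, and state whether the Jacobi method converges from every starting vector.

1.414

a₁₂a₂₁/(a₁₁a₂₂) = (-6)·(-5) / ((-5)·(-3)) = 2.000000
ρ = √|2.000000| = √2.000000 = 1.414
ρ > 1, so Jacobi diverges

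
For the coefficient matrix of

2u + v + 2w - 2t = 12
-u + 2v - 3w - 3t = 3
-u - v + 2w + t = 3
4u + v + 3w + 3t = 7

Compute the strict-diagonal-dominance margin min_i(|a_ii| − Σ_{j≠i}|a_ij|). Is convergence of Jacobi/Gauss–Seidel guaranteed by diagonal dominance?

-5

row 1: |2| − (1+2+2) = -3
row 2: |2| − (1+3+3) = -5
row 3: |2| − (1+1+1) = -1
row 4: |3| − (4+1+3) = -5
minimum over rows = -5 → not strictly diagonally dominant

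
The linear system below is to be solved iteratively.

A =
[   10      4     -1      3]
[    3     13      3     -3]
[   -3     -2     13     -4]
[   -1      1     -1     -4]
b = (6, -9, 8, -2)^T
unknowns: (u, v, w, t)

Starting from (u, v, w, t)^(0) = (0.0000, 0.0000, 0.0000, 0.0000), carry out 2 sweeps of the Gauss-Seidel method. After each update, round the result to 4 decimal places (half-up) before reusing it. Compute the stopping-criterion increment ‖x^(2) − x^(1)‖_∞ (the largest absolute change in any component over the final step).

0.3992

Iteration 1:
  u = (6 - (4)·0.0000 - (-1)·0.0000 - (3)·0.0000) / (10) = 0.6000
  v = (-9 - (3)·0.6000 - (3)·0.0000 - (-3)·0.0000) / (13) = -0.8308
  w = (8 - (-3)·0.6000 - (-2)·-0.8308 - (-4)·0.0000) / (13) = 0.6260
  t = (-2 - (-1)·0.6000 - (1)·-0.8308 - (-1)·0.6260) / (-4) = -0.0142
Iteration 2:
  u = (6 - (4)·-0.8308 - (-1)·0.6260 - (3)·-0.0142) / (10) = 0.9992
  v = (-9 - (3)·0.9992 - (3)·0.6260 - (-3)·-0.0142) / (13) = -1.0706
  w = (8 - (-3)·0.9992 - (-2)·-1.0706 - (-4)·-0.0142) / (13) = 0.6769
  t = (-2 - (-1)·0.9992 - (1)·-1.0706 - (-1)·0.6769) / (-4) = -0.1867
Change: (0.3992, -0.2398, 0.0509, -0.1725) → max |·| = 0.3992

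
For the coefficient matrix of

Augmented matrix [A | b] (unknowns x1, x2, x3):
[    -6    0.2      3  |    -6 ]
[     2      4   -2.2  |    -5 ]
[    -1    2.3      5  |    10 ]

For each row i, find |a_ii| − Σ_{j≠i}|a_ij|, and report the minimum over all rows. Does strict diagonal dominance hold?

row 1: |-6| − (0.2+3) = 2.8
row 2: |4| − (2+2.2) = -0.2
row 3: |5| − (1+2.3) = 1.7
minimum over rows = -0.2 → not strictly diagonally dominant

-0.2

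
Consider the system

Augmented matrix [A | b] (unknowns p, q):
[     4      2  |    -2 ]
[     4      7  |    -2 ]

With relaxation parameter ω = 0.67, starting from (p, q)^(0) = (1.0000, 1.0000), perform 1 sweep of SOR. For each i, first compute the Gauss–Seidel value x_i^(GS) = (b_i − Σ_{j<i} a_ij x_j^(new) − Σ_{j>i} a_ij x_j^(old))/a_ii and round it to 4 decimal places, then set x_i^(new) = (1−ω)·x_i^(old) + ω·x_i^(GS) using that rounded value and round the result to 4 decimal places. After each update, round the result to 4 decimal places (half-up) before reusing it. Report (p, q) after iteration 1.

Iteration 1:
  p: GS value = (-2 - (2)·1.0000) / (4) = -1.0000;  p ← (1−ω)·1.0000 + ω·-1.0000 = -0.3400
  q: GS value = (-2 - (4)·-0.3400) / (7) = -0.0914;  q ← (1−ω)·1.0000 + ω·-0.0914 = 0.2688

(-0.3400, 0.2688)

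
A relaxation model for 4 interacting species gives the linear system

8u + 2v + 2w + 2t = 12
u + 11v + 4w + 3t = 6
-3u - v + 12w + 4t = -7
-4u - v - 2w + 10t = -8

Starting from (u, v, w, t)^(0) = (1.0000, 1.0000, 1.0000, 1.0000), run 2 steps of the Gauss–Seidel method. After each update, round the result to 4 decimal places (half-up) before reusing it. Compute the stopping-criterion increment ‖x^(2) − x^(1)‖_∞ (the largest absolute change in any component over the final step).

1.1415

Iteration 1:
  u = (12 - (2)·1.0000 - (2)·1.0000 - (2)·1.0000) / (8) = 0.7500
  v = (6 - (1)·0.7500 - (4)·1.0000 - (3)·1.0000) / (11) = -0.1591
  w = (-7 - (-3)·0.7500 - (-1)·-0.1591 - (4)·1.0000) / (12) = -0.7424
  t = (-8 - (-4)·0.7500 - (-1)·-0.1591 - (-2)·-0.7424) / (10) = -0.6644
Iteration 2:
  u = (12 - (2)·-0.1591 - (2)·-0.7424 - (2)·-0.6644) / (8) = 1.8915
  v = (6 - (1)·1.8915 - (4)·-0.7424 - (3)·-0.6644) / (11) = 0.8247
  w = (-7 - (-3)·1.8915 - (-1)·0.8247 - (4)·-0.6644) / (12) = 0.1797
  t = (-8 - (-4)·1.8915 - (-1)·0.8247 - (-2)·0.1797) / (10) = 0.0750
Change: (1.1415, 0.9838, 0.9221, 0.7394) → max |·| = 1.1415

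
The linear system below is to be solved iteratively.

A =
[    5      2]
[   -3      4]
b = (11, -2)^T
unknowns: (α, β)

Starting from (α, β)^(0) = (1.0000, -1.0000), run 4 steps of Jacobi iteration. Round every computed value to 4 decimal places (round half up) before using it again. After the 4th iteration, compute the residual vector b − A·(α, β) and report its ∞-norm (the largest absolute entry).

Iteration 1:
  α = (11 - (2)·-1.0000) / (5) = 2.6000
  β = (-2 - (-3)·1.0000) / (4) = 0.2500
Iteration 2:
  α = (11 - (2)·0.2500) / (5) = 2.1000
  β = (-2 - (-3)·2.6000) / (4) = 1.4500
Iteration 3:
  α = (11 - (2)·1.4500) / (5) = 1.6200
  β = (-2 - (-3)·2.1000) / (4) = 1.0750
Iteration 4:
  α = (11 - (2)·1.0750) / (5) = 1.7700
  β = (-2 - (-3)·1.6200) / (4) = 0.7150
Residual b − A·x = (0.7200, 0.4500); ∞-norm = 0.7200

0.7200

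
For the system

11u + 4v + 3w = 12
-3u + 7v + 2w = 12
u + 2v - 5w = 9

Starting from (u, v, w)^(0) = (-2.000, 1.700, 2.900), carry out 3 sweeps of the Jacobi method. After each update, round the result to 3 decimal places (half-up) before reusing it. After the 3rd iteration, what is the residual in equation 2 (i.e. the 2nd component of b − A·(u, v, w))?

Iteration 1:
  u = (12 - (4)·1.700 - (3)·2.900) / (11) = -0.318
  v = (12 - (-3)·-2.000 - (2)·2.900) / (7) = 0.029
  w = (9 - (1)·-2.000 - (2)·1.700) / (-5) = -1.520
Iteration 2:
  u = (12 - (4)·0.029 - (3)·-1.520) / (11) = 1.495
  v = (12 - (-3)·-0.318 - (2)·-1.520) / (7) = 2.012
  w = (9 - (1)·-0.318 - (2)·0.029) / (-5) = -1.852
Iteration 3:
  u = (12 - (4)·2.012 - (3)·-1.852) / (11) = 0.864
  v = (12 - (-3)·1.495 - (2)·-1.852) / (7) = 2.884
  w = (9 - (1)·1.495 - (2)·2.012) / (-5) = -0.696
Residual b − A·x = (-6.952, -4.204, -1.112)

-4.204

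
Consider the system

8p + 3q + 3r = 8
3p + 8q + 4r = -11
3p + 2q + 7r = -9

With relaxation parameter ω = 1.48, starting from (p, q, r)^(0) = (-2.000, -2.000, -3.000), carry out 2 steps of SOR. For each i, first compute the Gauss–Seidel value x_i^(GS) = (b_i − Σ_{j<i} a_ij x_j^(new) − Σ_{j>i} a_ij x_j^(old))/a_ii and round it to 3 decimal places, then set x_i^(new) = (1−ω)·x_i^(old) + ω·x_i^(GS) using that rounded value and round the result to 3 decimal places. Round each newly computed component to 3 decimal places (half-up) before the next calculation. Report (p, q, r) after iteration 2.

(1.630, 0.143, -1.542)

Iteration 1:
  p: GS value = (8 - (3)·-2.000 - (3)·-3.000) / (8) = 2.875;  p ← (1−ω)·-2.000 + ω·2.875 = 5.215
  q: GS value = (-11 - (3)·5.215 - (4)·-3.000) / (8) = -1.831;  q ← (1−ω)·-2.000 + ω·-1.831 = -1.750
  r: GS value = (-9 - (3)·5.215 - (2)·-1.750) / (7) = -3.021;  r ← (1−ω)·-3.000 + ω·-3.021 = -3.031
Iteration 2:
  p: GS value = (8 - (3)·-1.750 - (3)·-3.031) / (8) = 2.793;  p ← (1−ω)·5.215 + ω·2.793 = 1.630
  q: GS value = (-11 - (3)·1.630 - (4)·-3.031) / (8) = -0.471;  q ← (1−ω)·-1.750 + ω·-0.471 = 0.143
  r: GS value = (-9 - (3)·1.630 - (2)·0.143) / (7) = -2.025;  r ← (1−ω)·-3.031 + ω·-2.025 = -1.542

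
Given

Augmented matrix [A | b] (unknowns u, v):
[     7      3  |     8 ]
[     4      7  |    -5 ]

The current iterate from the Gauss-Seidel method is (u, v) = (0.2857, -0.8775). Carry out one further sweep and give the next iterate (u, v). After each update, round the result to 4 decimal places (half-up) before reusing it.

One sweep:
  u = (8 - (3)·-0.8775) / (7) = 1.5189
  v = (-5 - (4)·1.5189) / (7) = -1.5822

(1.5189, -1.5822)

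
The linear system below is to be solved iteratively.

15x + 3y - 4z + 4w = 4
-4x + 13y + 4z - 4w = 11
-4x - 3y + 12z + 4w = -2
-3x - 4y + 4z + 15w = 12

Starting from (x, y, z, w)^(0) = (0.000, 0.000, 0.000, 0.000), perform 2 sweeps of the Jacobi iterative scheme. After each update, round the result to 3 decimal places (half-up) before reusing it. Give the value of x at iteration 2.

-0.160

Iteration 1:
  x = (4 - (3)·0.000 - (-4)·0.000 - (4)·0.000) / (15) = 0.267
  y = (11 - (-4)·0.000 - (4)·0.000 - (-4)·0.000) / (13) = 0.846
  z = (-2 - (-4)·0.000 - (-3)·0.000 - (4)·0.000) / (12) = -0.167
  w = (12 - (-3)·0.000 - (-4)·0.000 - (4)·0.000) / (15) = 0.800
Iteration 2:
  x = (4 - (3)·0.846 - (-4)·-0.167 - (4)·0.800) / (15) = -0.160
  y = (11 - (-4)·0.267 - (4)·-0.167 - (-4)·0.800) / (13) = 1.226
  z = (-2 - (-4)·0.267 - (-3)·0.846 - (4)·0.800) / (12) = -0.133
  w = (12 - (-3)·0.267 - (-4)·0.846 - (4)·-0.167) / (15) = 1.124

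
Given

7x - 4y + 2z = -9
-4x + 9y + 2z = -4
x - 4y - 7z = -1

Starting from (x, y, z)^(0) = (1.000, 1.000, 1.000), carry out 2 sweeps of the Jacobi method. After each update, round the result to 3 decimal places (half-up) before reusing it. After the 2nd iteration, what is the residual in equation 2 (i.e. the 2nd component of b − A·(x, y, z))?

-2.153

Iteration 1:
  x = (-9 - (-4)·1.000 - (2)·1.000) / (7) = -1.000
  y = (-4 - (-4)·1.000 - (2)·1.000) / (9) = -0.222
  z = (-1 - (1)·1.000 - (-4)·1.000) / (-7) = -0.286
Iteration 2:
  x = (-9 - (-4)·-0.222 - (2)·-0.286) / (7) = -1.331
  y = (-4 - (-4)·-1.000 - (2)·-0.286) / (9) = -0.825
  z = (-1 - (1)·-1.000 - (-4)·-0.222) / (-7) = 0.127
Residual b − A·x = (-3.237, -2.153, -2.080)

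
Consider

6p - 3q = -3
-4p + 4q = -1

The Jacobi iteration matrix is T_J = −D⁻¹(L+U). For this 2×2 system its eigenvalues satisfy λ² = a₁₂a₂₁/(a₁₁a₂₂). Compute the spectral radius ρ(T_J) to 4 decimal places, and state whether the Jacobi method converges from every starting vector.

0.7071

a₁₂a₂₁/(a₁₁a₂₂) = (-3)·(-4) / ((6)·(4)) = 0.500000
ρ = √|0.500000| = √0.500000 = 0.7071
ρ < 1, so Jacobi converges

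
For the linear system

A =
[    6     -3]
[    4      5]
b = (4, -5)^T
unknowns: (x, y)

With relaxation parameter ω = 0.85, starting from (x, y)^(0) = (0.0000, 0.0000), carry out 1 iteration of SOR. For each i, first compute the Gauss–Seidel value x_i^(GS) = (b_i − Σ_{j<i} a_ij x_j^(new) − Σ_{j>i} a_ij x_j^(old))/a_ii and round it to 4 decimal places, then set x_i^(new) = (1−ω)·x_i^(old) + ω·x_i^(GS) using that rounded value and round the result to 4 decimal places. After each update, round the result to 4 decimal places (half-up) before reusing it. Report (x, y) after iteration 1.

(0.5667, -1.2354)

Iteration 1:
  x: GS value = (4 - (-3)·0.0000) / (6) = 0.6667;  x ← (1−ω)·0.0000 + ω·0.6667 = 0.5667
  y: GS value = (-5 - (4)·0.5667) / (5) = -1.4534;  y ← (1−ω)·0.0000 + ω·-1.4534 = -1.2354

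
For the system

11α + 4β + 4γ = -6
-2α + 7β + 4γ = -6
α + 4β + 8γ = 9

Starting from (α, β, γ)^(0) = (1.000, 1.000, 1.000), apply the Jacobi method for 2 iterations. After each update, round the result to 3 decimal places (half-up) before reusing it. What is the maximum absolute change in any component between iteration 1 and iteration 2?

Iteration 1:
  α = (-6 - (4)·1.000 - (4)·1.000) / (11) = -1.273
  β = (-6 - (-2)·1.000 - (4)·1.000) / (7) = -1.143
  γ = (9 - (1)·1.000 - (4)·1.000) / (8) = 0.500
Iteration 2:
  α = (-6 - (4)·-1.143 - (4)·0.500) / (11) = -0.312
  β = (-6 - (-2)·-1.273 - (4)·0.500) / (7) = -1.507
  γ = (9 - (1)·-1.273 - (4)·-1.143) / (8) = 1.856
Change: (0.961, -0.364, 1.356) → max |·| = 1.356

1.356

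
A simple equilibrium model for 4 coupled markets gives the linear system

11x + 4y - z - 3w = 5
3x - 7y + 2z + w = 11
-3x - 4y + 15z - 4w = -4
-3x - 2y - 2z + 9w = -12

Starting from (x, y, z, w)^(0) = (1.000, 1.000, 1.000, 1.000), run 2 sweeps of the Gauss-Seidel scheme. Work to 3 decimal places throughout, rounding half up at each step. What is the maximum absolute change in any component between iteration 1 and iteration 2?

0.847

Iteration 1:
  x = (5 - (4)·1.000 - (-1)·1.000 - (-3)·1.000) / (11) = 0.455
  y = (11 - (3)·0.455 - (2)·1.000 - (1)·1.000) / (-7) = -0.948
  z = (-4 - (-3)·0.455 - (-4)·-0.948 - (-4)·1.000) / (15) = -0.162
  w = (-12 - (-3)·0.455 - (-2)·-0.948 - (-2)·-0.162) / (9) = -1.428
Iteration 2:
  x = (5 - (4)·-0.948 - (-1)·-0.162 - (-3)·-1.428) / (11) = 0.395
  y = (11 - (3)·0.395 - (2)·-0.162 - (1)·-1.428) / (-7) = -1.652
  z = (-4 - (-3)·0.395 - (-4)·-1.652 - (-4)·-1.428) / (15) = -1.009
  w = (-12 - (-3)·0.395 - (-2)·-1.652 - (-2)·-1.009) / (9) = -1.793
Change: (-0.060, -0.704, -0.847, -0.365) → max |·| = 0.847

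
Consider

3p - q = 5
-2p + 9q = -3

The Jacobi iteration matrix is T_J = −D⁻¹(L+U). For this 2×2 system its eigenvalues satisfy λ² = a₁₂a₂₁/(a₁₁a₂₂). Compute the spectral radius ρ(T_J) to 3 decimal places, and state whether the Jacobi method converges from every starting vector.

a₁₂a₂₁/(a₁₁a₂₂) = (-1)·(-2) / ((3)·(9)) = 0.074074
ρ = √|0.074074| = √0.074074 = 0.272
ρ < 1, so Jacobi converges

0.272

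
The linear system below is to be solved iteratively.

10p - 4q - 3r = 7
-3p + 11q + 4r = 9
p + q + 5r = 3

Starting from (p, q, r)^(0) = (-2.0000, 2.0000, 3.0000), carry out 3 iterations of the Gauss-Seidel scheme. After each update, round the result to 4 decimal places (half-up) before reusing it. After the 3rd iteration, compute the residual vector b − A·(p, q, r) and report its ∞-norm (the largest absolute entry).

Iteration 1:
  p = (7 - (-4)·2.0000 - (-3)·3.0000) / (10) = 2.4000
  q = (9 - (-3)·2.4000 - (4)·3.0000) / (11) = 0.3818
  r = (3 - (1)·2.4000 - (1)·0.3818) / (5) = 0.0436
Iteration 2:
  p = (7 - (-4)·0.3818 - (-3)·0.0436) / (10) = 0.8658
  q = (9 - (-3)·0.8658 - (4)·0.0436) / (11) = 1.0385
  r = (3 - (1)·0.8658 - (1)·1.0385) / (5) = 0.2191
Iteration 3:
  p = (7 - (-4)·1.0385 - (-3)·0.2191) / (10) = 1.1811
  q = (9 - (-3)·1.1811 - (4)·0.2191) / (11) = 1.0606
  r = (3 - (1)·1.1811 - (1)·1.0606) / (5) = 0.1517
Residual b − A·x = (-0.1135, 0.2699, -0.0002); ∞-norm = 0.2699

0.2699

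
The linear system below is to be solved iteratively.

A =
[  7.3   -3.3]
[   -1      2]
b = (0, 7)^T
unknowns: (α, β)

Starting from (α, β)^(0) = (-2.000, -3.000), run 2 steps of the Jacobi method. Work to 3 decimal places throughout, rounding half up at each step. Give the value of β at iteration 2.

Iteration 1:
  α = (0 - (-3.3)·-3.000) / (7.3) = -1.356
  β = (7 - (-1)·-2.000) / (2) = 2.500
Iteration 2:
  α = (0 - (-3.3)·2.500) / (7.3) = 1.130
  β = (7 - (-1)·-1.356) / (2) = 2.822

2.822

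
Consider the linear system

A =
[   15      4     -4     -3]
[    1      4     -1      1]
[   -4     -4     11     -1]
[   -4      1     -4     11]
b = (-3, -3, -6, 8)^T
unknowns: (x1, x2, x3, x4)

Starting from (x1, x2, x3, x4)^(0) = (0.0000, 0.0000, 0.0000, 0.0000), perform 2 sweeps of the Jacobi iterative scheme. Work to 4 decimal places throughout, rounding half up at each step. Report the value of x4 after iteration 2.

Iteration 1:
  x1 = (-3 - (4)·0.0000 - (-4)·0.0000 - (-3)·0.0000) / (15) = -0.2000
  x2 = (-3 - (1)·0.0000 - (-1)·0.0000 - (1)·0.0000) / (4) = -0.7500
  x3 = (-6 - (-4)·0.0000 - (-4)·0.0000 - (-1)·0.0000) / (11) = -0.5455
  x4 = (8 - (-4)·0.0000 - (1)·0.0000 - (-4)·0.0000) / (11) = 0.7273
Iteration 2:
  x1 = (-3 - (4)·-0.7500 - (-4)·-0.5455 - (-3)·0.7273) / (15) = 0.0000
  x2 = (-3 - (1)·-0.2000 - (-1)·-0.5455 - (1)·0.7273) / (4) = -1.0182
  x3 = (-6 - (-4)·-0.2000 - (-4)·-0.7500 - (-1)·0.7273) / (11) = -0.8248
  x4 = (8 - (-4)·-0.2000 - (1)·-0.7500 - (-4)·-0.5455) / (11) = 0.5244

0.5244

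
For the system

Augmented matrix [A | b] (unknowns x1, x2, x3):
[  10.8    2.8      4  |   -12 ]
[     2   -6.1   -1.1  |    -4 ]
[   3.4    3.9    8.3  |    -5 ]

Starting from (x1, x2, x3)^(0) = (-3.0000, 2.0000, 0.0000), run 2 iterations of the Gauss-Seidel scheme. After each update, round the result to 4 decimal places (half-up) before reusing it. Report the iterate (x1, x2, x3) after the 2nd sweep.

(-1.1456, 0.2787, -0.2641)

Iteration 1:
  x1 = (-12 - (2.8)·2.0000 - (4)·0.0000) / (10.8) = -1.6296
  x2 = (-4 - (2)·-1.6296 - (-1.1)·0.0000) / (-6.1) = 0.1214
  x3 = (-5 - (3.4)·-1.6296 - (3.9)·0.1214) / (8.3) = 0.0081
Iteration 2:
  x1 = (-12 - (2.8)·0.1214 - (4)·0.0081) / (10.8) = -1.1456
  x2 = (-4 - (2)·-1.1456 - (-1.1)·0.0081) / (-6.1) = 0.2787
  x3 = (-5 - (3.4)·-1.1456 - (3.9)·0.2787) / (8.3) = -0.2641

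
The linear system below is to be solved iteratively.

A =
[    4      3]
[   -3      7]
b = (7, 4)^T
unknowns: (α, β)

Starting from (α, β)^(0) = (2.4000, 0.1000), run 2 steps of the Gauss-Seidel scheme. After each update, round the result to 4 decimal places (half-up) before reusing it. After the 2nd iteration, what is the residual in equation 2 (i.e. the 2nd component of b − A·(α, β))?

0.0000

Iteration 1:
  α = (7 - (3)·0.1000) / (4) = 1.6750
  β = (4 - (-3)·1.6750) / (7) = 1.2893
Iteration 2:
  α = (7 - (3)·1.2893) / (4) = 0.7830
  β = (4 - (-3)·0.7830) / (7) = 0.9070
Residual b − A·x = (1.1470, 0.0000)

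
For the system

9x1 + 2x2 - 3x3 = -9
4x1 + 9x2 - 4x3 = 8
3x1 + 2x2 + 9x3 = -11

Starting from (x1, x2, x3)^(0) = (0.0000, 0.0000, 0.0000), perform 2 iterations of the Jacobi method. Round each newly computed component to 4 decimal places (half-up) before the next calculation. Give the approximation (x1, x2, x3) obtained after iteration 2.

(-1.6049, 0.7901, -1.0864)

Iteration 1:
  x1 = (-9 - (2)·0.0000 - (-3)·0.0000) / (9) = -1.0000
  x2 = (8 - (4)·0.0000 - (-4)·0.0000) / (9) = 0.8889
  x3 = (-11 - (3)·0.0000 - (2)·0.0000) / (9) = -1.2222
Iteration 2:
  x1 = (-9 - (2)·0.8889 - (-3)·-1.2222) / (9) = -1.6049
  x2 = (8 - (4)·-1.0000 - (-4)·-1.2222) / (9) = 0.7901
  x3 = (-11 - (3)·-1.0000 - (2)·0.8889) / (9) = -1.0864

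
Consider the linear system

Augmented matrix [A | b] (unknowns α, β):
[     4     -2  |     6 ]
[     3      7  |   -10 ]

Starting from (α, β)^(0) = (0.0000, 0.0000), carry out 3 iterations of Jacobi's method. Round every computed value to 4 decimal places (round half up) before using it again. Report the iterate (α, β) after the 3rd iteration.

(0.4643, -1.7653)

Iteration 1:
  α = (6 - (-2)·0.0000) / (4) = 1.5000
  β = (-10 - (3)·0.0000) / (7) = -1.4286
Iteration 2:
  α = (6 - (-2)·-1.4286) / (4) = 0.7857
  β = (-10 - (3)·1.5000) / (7) = -2.0714
Iteration 3:
  α = (6 - (-2)·-2.0714) / (4) = 0.4643
  β = (-10 - (3)·0.7857) / (7) = -1.7653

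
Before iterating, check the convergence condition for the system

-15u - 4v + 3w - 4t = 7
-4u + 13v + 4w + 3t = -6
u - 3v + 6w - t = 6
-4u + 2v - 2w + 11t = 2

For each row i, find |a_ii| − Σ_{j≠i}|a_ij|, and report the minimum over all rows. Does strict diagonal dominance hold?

1

row 1: |-15| − (4+3+4) = 4
row 2: |13| − (4+4+3) = 2
row 3: |6| − (1+3+1) = 1
row 4: |11| − (4+2+2) = 3
minimum over rows = 1 → strictly diagonally dominant (convergence guaranteed)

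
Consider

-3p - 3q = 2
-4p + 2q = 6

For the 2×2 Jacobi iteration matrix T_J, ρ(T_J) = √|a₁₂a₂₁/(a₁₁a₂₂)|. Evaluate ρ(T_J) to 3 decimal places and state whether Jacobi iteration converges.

a₁₂a₂₁/(a₁₁a₂₂) = (-3)·(-4) / ((-3)·(2)) = -2.000000
ρ = √|-2.000000| = √2.000000 = 1.414
ρ > 1, so Jacobi diverges

1.414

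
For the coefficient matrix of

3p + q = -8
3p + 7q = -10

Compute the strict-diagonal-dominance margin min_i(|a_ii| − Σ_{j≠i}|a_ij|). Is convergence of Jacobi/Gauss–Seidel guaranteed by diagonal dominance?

2

row 1: |3| − (1) = 2
row 2: |7| − (3) = 4
minimum over rows = 2 → strictly diagonally dominant (convergence guaranteed)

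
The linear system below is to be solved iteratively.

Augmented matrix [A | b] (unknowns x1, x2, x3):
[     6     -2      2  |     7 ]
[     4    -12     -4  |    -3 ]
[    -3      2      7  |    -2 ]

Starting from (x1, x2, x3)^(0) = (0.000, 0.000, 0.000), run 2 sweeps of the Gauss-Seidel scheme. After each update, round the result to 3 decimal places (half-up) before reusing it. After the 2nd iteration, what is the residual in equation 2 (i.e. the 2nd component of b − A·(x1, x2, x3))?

Iteration 1:
  x1 = (7 - (-2)·0.000 - (2)·0.000) / (6) = 1.167
  x2 = (-3 - (4)·1.167 - (-4)·0.000) / (-12) = 0.639
  x3 = (-2 - (-3)·1.167 - (2)·0.639) / (7) = 0.032
Iteration 2:
  x1 = (7 - (-2)·0.639 - (2)·0.032) / (6) = 1.369
  x2 = (-3 - (4)·1.369 - (-4)·0.032) / (-12) = 0.696
  x3 = (-2 - (-3)·1.369 - (2)·0.696) / (7) = 0.102
Residual b − A·x = (-0.026, 0.284, 0.001)

0.284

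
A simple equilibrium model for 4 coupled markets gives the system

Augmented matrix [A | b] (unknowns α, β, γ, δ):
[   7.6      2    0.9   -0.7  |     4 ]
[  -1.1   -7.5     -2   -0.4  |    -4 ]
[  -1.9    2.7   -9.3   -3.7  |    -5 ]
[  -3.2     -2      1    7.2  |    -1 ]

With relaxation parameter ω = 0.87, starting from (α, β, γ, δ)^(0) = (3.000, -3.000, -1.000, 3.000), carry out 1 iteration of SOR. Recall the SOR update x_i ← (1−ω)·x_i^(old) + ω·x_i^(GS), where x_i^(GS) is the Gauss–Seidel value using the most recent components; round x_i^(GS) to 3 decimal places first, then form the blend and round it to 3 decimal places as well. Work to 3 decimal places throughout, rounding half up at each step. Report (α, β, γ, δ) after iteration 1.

(1.879, -0.073, -1.053, 1.105)

Iteration 1:
  α: GS value = (4 - (2)·-3.000 - (0.9)·-1.000 - (-0.7)·3.000) / (7.6) = 1.711;  α ← (1−ω)·3.000 + ω·1.711 = 1.879
  β: GS value = (-4 - (-1.1)·1.879 - (-2)·-1.000 - (-0.4)·3.000) / (-7.5) = 0.364;  β ← (1−ω)·-3.000 + ω·0.364 = -0.073
  γ: GS value = (-5 - (-1.9)·1.879 - (2.7)·-0.073 - (-3.7)·3.000) / (-9.3) = -1.061;  γ ← (1−ω)·-1.000 + ω·-1.061 = -1.053
  δ: GS value = (-1 - (-3.2)·1.879 - (-2)·-0.073 - (1)·-1.053) / (7.2) = 0.822;  δ ← (1−ω)·3.000 + ω·0.822 = 1.105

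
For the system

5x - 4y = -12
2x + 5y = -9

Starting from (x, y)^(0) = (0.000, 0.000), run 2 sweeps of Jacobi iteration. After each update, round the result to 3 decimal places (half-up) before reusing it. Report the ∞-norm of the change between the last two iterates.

1.440

Iteration 1:
  x = (-12 - (-4)·0.000) / (5) = -2.400
  y = (-9 - (2)·0.000) / (5) = -1.800
Iteration 2:
  x = (-12 - (-4)·-1.800) / (5) = -3.840
  y = (-9 - (2)·-2.400) / (5) = -0.840
Change: (-1.440, 0.960) → max |·| = 1.440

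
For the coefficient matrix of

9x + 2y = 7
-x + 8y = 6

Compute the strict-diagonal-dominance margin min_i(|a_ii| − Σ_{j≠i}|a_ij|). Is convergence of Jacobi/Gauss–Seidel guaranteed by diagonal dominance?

row 1: |9| − (2) = 7
row 2: |8| − (1) = 7
minimum over rows = 7 → strictly diagonally dominant (convergence guaranteed)

7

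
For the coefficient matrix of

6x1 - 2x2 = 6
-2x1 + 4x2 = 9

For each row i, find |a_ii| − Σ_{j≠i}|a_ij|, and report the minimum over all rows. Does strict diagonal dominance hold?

2

row 1: |6| − (2) = 4
row 2: |4| − (2) = 2
minimum over rows = 2 → strictly diagonally dominant (convergence guaranteed)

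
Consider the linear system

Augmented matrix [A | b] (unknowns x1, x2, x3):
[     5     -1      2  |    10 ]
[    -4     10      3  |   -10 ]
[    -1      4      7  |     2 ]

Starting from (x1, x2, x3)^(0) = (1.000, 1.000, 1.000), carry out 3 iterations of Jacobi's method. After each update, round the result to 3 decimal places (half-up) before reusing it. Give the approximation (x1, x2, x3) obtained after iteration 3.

Iteration 1:
  x1 = (10 - (-1)·1.000 - (2)·1.000) / (5) = 1.800
  x2 = (-10 - (-4)·1.000 - (3)·1.000) / (10) = -0.900
  x3 = (2 - (-1)·1.000 - (4)·1.000) / (7) = -0.143
Iteration 2:
  x1 = (10 - (-1)·-0.900 - (2)·-0.143) / (5) = 1.877
  x2 = (-10 - (-4)·1.800 - (3)·-0.143) / (10) = -0.237
  x3 = (2 - (-1)·1.800 - (4)·-0.900) / (7) = 1.057
Iteration 3:
  x1 = (10 - (-1)·-0.237 - (2)·1.057) / (5) = 1.530
  x2 = (-10 - (-4)·1.877 - (3)·1.057) / (10) = -0.566
  x3 = (2 - (-1)·1.877 - (4)·-0.237) / (7) = 0.689

(1.530, -0.566, 0.689)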